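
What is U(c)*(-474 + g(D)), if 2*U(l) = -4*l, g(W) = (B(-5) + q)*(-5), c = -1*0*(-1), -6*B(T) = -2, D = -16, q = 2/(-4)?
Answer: 0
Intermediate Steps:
q = -½ (q = 2*(-¼) = -½ ≈ -0.50000)
B(T) = ⅓ (B(T) = -⅙*(-2) = ⅓)
c = 0 (c = 0*(-1) = 0)
g(W) = ⅚ (g(W) = (⅓ - ½)*(-5) = -⅙*(-5) = ⅚)
U(l) = -2*l (U(l) = (-4*l)/2 = -2*l)
U(c)*(-474 + g(D)) = (-2*0)*(-474 + ⅚) = 0*(-2839/6) = 0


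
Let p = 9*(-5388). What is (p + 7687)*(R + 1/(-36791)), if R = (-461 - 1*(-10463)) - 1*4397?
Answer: -8414544070970/36791 ≈ -2.2871e+8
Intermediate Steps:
R = 5605 (R = (-461 + 10463) - 4397 = 10002 - 4397 = 5605)
p = -48492
(p + 7687)*(R + 1/(-36791)) = (-48492 + 7687)*(5605 + 1/(-36791)) = -40805*(5605 - 1/36791) = -40805*206213554/36791 = -8414544070970/36791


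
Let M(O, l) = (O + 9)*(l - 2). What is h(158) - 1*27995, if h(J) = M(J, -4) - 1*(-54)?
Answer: -28943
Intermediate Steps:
M(O, l) = (-2 + l)*(9 + O) (M(O, l) = (9 + O)*(-2 + l) = (-2 + l)*(9 + O))
h(J) = -6*J (h(J) = (-18 - 2*J + 9*(-4) + J*(-4)) - 1*(-54) = (-18 - 2*J - 36 - 4*J) + 54 = (-54 - 6*J) + 54 = -6*J)
h(158) - 1*27995 = -6*158 - 1*27995 = -948 - 27995 = -28943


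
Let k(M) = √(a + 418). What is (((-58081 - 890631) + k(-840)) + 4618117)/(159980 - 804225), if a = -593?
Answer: -733881/128849 - I*√7/128849 ≈ -5.6957 - 2.0534e-5*I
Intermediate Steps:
k(M) = 5*I*√7 (k(M) = √(-593 + 418) = √(-175) = 5*I*√7)
(((-58081 - 890631) + k(-840)) + 4618117)/(159980 - 804225) = (((-58081 - 890631) + 5*I*√7) + 4618117)/(159980 - 804225) = ((-948712 + 5*I*√7) + 4618117)/(-644245) = (3669405 + 5*I*√7)*(-1/644245) = -733881/128849 - I*√7/128849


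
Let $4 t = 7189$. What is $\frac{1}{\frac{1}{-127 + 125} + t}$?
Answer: $\frac{4}{7187} \approx 0.00055656$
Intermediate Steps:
$t = \frac{7189}{4}$ ($t = \frac{1}{4} \cdot 7189 = \frac{7189}{4} \approx 1797.3$)
$\frac{1}{\frac{1}{-127 + 125} + t} = \frac{1}{\frac{1}{-127 + 125} + \frac{7189}{4}} = \frac{1}{\frac{1}{-2} + \frac{7189}{4}} = \frac{1}{- \frac{1}{2} + \frac{7189}{4}} = \frac{1}{\frac{7187}{4}} = \frac{4}{7187}$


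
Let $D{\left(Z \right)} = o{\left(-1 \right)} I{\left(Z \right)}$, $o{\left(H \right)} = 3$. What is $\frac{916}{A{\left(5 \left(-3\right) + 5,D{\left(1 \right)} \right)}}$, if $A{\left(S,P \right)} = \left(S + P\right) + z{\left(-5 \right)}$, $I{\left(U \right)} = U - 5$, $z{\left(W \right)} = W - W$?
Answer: $- \frac{458}{11} \approx -41.636$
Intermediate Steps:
$z{\left(W \right)} = 0$
$I{\left(U \right)} = -5 + U$
$D{\left(Z \right)} = -15 + 3 Z$ ($D{\left(Z \right)} = 3 \left(-5 + Z\right) = -15 + 3 Z$)
$A{\left(S,P \right)} = P + S$ ($A{\left(S,P \right)} = \left(S + P\right) + 0 = \left(P + S\right) + 0 = P + S$)
$\frac{916}{A{\left(5 \left(-3\right) + 5,D{\left(1 \right)} \right)}} = \frac{916}{\left(-15 + 3 \cdot 1\right) + \left(5 \left(-3\right) + 5\right)} = \frac{916}{\left(-15 + 3\right) + \left(-15 + 5\right)} = \frac{916}{-12 - 10} = \frac{916}{-22} = 916 \left(- \frac{1}{22}\right) = - \frac{458}{11}$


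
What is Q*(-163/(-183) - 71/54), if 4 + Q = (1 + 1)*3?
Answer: -1397/1647 ≈ -0.84821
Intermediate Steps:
Q = 2 (Q = -4 + (1 + 1)*3 = -4 + 2*3 = -4 + 6 = 2)
Q*(-163/(-183) - 71/54) = 2*(-163/(-183) - 71/54) = 2*(-163*(-1/183) - 71*1/54) = 2*(163/183 - 71/54) = 2*(-1397/3294) = -1397/1647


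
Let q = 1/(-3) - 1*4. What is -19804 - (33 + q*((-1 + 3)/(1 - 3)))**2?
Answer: -190780/9 ≈ -21198.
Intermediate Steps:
q = -13/3 (q = -1/3 - 4 = -13/3 ≈ -4.3333)
-19804 - (33 + q*((-1 + 3)/(1 - 3)))**2 = -19804 - (33 - 13*(-1 + 3)/(3*(1 - 3)))**2 = -19804 - (33 - 26/(3*(-2)))**2 = -19804 - (33 - 26*(-1)/(3*2))**2 = -19804 - (33 - 13/3*(-1))**2 = -19804 - (33 + 13/3)**2 = -19804 - (112/3)**2 = -19804 - 1*12544/9 = -19804 - 12544/9 = -190780/9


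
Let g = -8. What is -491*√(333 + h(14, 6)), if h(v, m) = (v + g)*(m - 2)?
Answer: -491*√357 ≈ -9277.2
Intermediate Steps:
h(v, m) = (-8 + v)*(-2 + m) (h(v, m) = (v - 8)*(m - 2) = (-8 + v)*(-2 + m))
-491*√(333 + h(14, 6)) = -491*√(333 + (16 - 8*6 - 2*14 + 6*14)) = -491*√(333 + (16 - 48 - 28 + 84)) = -491*√(333 + 24) = -491*√357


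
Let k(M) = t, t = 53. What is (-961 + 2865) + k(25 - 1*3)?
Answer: 1957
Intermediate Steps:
k(M) = 53
(-961 + 2865) + k(25 - 1*3) = (-961 + 2865) + 53 = 1904 + 53 = 1957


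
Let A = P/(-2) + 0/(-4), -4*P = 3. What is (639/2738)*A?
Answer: 1917/21904 ≈ 0.087518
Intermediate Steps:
P = -¾ (P = -¼*3 = -¾ ≈ -0.75000)
A = 3/8 (A = -¾/(-2) + 0/(-4) = -¾*(-½) + 0*(-¼) = 3/8 + 0 = 3/8 ≈ 0.37500)
(639/2738)*A = (639/2738)*(3/8) = 1917/21904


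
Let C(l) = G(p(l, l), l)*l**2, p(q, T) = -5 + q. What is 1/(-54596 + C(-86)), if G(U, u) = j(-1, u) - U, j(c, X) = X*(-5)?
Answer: 1/3798720 ≈ 2.6325e-7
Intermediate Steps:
j(c, X) = -5*X
G(U, u) = -U - 5*u (G(U, u) = -5*u - U = -U - 5*u)
C(l) = l**2*(5 - 6*l) (C(l) = (-(-5 + l) - 5*l)*l**2 = ((5 - l) - 5*l)*l**2 = (5 - 6*l)*l**2 = l**2*(5 - 6*l))
1/(-54596 + C(-86)) = 1/(-54596 + (-86)**2*(5 - 6*(-86))) = 1/(-54596 + 7396*(5 + 516)) = 1/(-54596 + 7396*521) = 1/(-54596 + 3853316) = 1/3798720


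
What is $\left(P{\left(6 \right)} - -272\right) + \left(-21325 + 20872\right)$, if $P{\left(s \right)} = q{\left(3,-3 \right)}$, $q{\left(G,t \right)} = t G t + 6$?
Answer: $-148$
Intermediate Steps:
$q{\left(G,t \right)} = 6 + G t^{2}$ ($q{\left(G,t \right)} = G t t + 6 = G t^{2} + 6 = 6 + G t^{2}$)
$P{\left(s \right)} = 33$ ($P{\left(s \right)} = 6 + 3 \left(-3\right)^{2} = 6 + 3 \cdot 9 = 6 + 27 = 33$)
$\left(P{\left(6 \right)} - -272\right) + \left(-21325 + 20872\right) = \left(33 - -272\right) + \left(-21325 + 20872\right) = \left(33 + 272\right) - 453 = 305 - 453 = -148$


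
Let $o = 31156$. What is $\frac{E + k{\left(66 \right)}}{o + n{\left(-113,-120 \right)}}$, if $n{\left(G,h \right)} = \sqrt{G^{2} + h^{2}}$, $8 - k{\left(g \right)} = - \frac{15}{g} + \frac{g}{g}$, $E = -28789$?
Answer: $- \frac{9863974022}{10677360837} + \frac{633199 \sqrt{27169}}{21354721674} \approx -0.91893$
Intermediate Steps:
$k{\left(g \right)} = 7 + \frac{15}{g}$ ($k{\left(g \right)} = 8 - \left(- \frac{15}{g} + \frac{g}{g}\right) = 8 - \left(- \frac{15}{g} + 1\right) = 8 - \left(1 - \frac{15}{g}\right) = 7 + \frac{15}{g}$)
$\frac{E + k{\left(66 \right)}}{o + n{\left(-113,-120 \right)}} = \frac{-28789 + \left(7 + \frac{15}{66}\right)}{31156 + \sqrt{\left(-113\right)^{2} + \left(-120\right)^{2}}} = \frac{-28789 + \left(7 + 15 \cdot \frac{1}{66}\right)}{31156 + \sqrt{12769 + 14400}} = \frac{-28789 + \left(7 + \frac{5}{22}\right)}{31156 + \sqrt{27169}} = \frac{-28789 + \frac{159}{22}}{31156 + \sqrt{27169}} = - \frac{633199}{22 \left(31156 + \sqrt{27169}\right)}$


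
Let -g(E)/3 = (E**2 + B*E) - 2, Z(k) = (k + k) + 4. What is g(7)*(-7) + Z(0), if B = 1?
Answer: 1138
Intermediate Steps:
Z(k) = 4 + 2*k (Z(k) = 2*k + 4 = 4 + 2*k)
g(E) = 6 - 3*E - 3*E**2 (g(E) = -3*((E**2 + 1*E) - 2) = -3*((E**2 + E) - 2) = -3*((E + E**2) - 2) = -3*(-2 + E + E**2) = 6 - 3*E - 3*E**2)
g(7)*(-7) + Z(0) = (6 - 3*7 - 3*7**2)*(-7) + (4 + 2*0) = (6 - 21 - 3*49)*(-7) + (4 + 0) = (6 - 21 - 147)*(-7) + 4 = -162*(-7) + 4 = 1134 + 4 = 1138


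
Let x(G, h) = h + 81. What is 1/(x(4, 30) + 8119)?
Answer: 1/8230 ≈ 0.00012151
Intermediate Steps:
x(G, h) = 81 + h
1/(x(4, 30) + 8119) = 1/((81 + 30) + 8119) = 1/(111 + 8119) = 1/8230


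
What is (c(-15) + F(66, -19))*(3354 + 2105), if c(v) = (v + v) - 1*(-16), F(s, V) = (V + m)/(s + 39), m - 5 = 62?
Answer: -2587566/35 ≈ -73931.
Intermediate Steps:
m = 67 (m = 5 + 62 = 67)
F(s, V) = (67 + V)/(39 + s) (F(s, V) = (V + 67)/(s + 39) = (67 + V)/(39 + s))
c(v) = 16 + 2*v (c(v) = 2*v + 16 = 16 + 2*v)
(c(-15) + F(66, -19))*(3354 + 2105) = ((16 + 2*(-15)) + (67 - 19)/(39 + 66))*(3354 + 2105) = ((16 - 30) + 48/105)*5459 = (-14 + (1/105)*48)*5459 = (-14 + 16/35)*5459 = -474/35*5459 = -2587566/35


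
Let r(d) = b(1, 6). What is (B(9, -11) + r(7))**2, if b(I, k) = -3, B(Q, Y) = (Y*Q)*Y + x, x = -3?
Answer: 1172889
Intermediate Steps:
B(Q, Y) = -3 + Q*Y**2 (B(Q, Y) = (Y*Q)*Y - 3 = (Q*Y)*Y - 3 = Q*Y**2 - 3 = -3 + Q*Y**2)
r(d) = -3
(B(9, -11) + r(7))**2 = ((-3 + 9*(-11)**2) - 3)**2 = ((-3 + 9*121) - 3)**2 = ((-3 + 1089) - 3)**2 = (1086 - 3)**2 = 1083**2 = 1172889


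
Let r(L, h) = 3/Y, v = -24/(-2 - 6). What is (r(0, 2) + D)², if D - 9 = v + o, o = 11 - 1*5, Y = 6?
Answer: 1369/4 ≈ 342.25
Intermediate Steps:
o = 6 (o = 11 - 5 = 6)
v = 3 (v = -24/(-8) = -24*(-⅛) = 3)
r(L, h) = ½ (r(L, h) = 3/6 = 3*(⅙) = ½)
D = 18 (D = 9 + (3 + 6) = 9 + 9 = 18)
(r(0, 2) + D)² = (½ + 18)² = (37/2)² = 1369/4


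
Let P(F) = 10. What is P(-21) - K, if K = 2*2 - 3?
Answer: 9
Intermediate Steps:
K = 1 (K = 4 - 3 = 1)
P(-21) - K = 10 - 1*1 = 10 - 1 = 9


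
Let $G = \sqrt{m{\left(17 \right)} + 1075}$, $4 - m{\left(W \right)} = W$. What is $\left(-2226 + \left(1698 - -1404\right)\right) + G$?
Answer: $876 + 3 \sqrt{118} \approx 908.59$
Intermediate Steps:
$m{\left(W \right)} = 4 - W$
$G = 3 \sqrt{118}$ ($G = \sqrt{\left(4 - 17\right) + 1075} = \sqrt{-13 + 1075} = \sqrt{1062} = 3 \sqrt{118} \approx 32.588$)
$\left(-2226 + \left(1698 - -1404\right)\right) + G = \left(-2226 + \left(1698 - -1404\right)\right) + 3 \sqrt{118} = \left(-2226 + \left(1698 + 1404\right)\right) + 3 \sqrt{118} = \left(-2226 + 3102\right) + 3 \sqrt{118} = 876 + 3 \sqrt{118}$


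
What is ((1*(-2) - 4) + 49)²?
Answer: 1849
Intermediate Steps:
((1*(-2) - 4) + 49)² = ((-2 - 4) + 49)² = (-6 + 49)² = 43² = 1849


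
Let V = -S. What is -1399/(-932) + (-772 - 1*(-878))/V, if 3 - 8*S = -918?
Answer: 498143/858372 ≈ 0.58033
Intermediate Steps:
S = 921/8 (S = 3/8 - 1/8*(-918) = 3/8 + 459/4 = 921/8 ≈ 115.13)
V = -921/8 (V = -1*921/8 = -921/8 ≈ -115.13)
-1399/(-932) + (-772 - 1*(-878))/V = -1399/(-932) + (-772 - 1*(-878))/(-921/8) = -1399*(-1/932) + (-772 + 878)*(-8/921) = 1399/932 + 106*(-8/921) = 1399/932 - 848/921 = 498143/858372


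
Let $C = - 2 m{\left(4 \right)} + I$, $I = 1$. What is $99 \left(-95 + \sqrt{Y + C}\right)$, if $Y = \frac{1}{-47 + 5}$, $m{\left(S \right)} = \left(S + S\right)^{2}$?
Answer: $-9405 + \frac{33 i \sqrt{224070}}{14} \approx -9405.0 + 1115.8 i$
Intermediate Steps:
$m{\left(S \right)} = 4 S^{2}$ ($m{\left(S \right)} = \left(2 S\right)^{2} = 4 S^{2}$)
$Y = - \frac{1}{42}$ ($Y = \frac{1}{-42} = - \frac{1}{42} \approx -0.02381$)
$C = -127$ ($C = - 2 \cdot 4 \cdot 4^{2} + 1 = - 2 \cdot 4 \cdot 16 + 1 = \left(-2\right) 64 + 1 = -128 + 1 = -127$)
$99 \left(-95 + \sqrt{Y + C}\right) = 99 \left(-95 + \sqrt{- \frac{1}{42} - 127}\right) = 99 \left(-95 + \sqrt{- \frac{5335}{42}}\right) = 99 \left(-95 + \frac{i \sqrt{224070}}{42}\right) = -9405 + \frac{33 i \sqrt{224070}}{14}$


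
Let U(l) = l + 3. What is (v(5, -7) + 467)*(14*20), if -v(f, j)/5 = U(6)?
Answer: 118160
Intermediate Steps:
U(l) = 3 + l
v(f, j) = -45 (v(f, j) = -5*(3 + 6) = -5*9 = -45)
(v(5, -7) + 467)*(14*20) = (-45 + 467)*(14*20) = 422*280 = 118160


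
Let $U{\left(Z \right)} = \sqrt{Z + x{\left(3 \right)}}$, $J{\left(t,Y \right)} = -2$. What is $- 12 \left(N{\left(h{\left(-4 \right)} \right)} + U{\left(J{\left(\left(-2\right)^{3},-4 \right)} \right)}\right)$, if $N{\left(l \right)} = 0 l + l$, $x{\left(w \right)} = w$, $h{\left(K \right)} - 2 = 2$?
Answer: $-60$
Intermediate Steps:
$h{\left(K \right)} = 4$ ($h{\left(K \right)} = 2 + 2 = 4$)
$N{\left(l \right)} = l$ ($N{\left(l \right)} = 0 + l = l$)
$U{\left(Z \right)} = \sqrt{3 + Z}$ ($U{\left(Z \right)} = \sqrt{Z + 3} = \sqrt{3 + Z}$)
$- 12 \left(N{\left(h{\left(-4 \right)} \right)} + U{\left(J{\left(\left(-2\right)^{3},-4 \right)} \right)}\right) = - 12 \left(4 + \sqrt{3 - 2}\right) = - 12 \left(4 + \sqrt{1}\right) = - 12 \left(4 + 1\right) = \left(-12\right) 5 = -60$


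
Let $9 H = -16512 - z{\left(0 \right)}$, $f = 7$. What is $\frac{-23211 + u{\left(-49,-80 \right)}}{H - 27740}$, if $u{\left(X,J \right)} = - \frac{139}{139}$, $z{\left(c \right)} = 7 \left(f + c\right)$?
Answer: $\frac{208908}{266221} \approx 0.78472$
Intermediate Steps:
$z{\left(c \right)} = 49 + 7 c$ ($z{\left(c \right)} = 7 \left(7 + c\right) = 49 + 7 c$)
$u{\left(X,J \right)} = -1$ ($u{\left(X,J \right)} = \left(-139\right) \frac{1}{139} = -1$)
$H = - \frac{16561}{9}$ ($H = \frac{-16512 - \left(49 + 7 \cdot 0\right)}{9} = \frac{-16512 - \left(49 + 0\right)}{9} = \frac{-16512 - 49}{9} = \frac{1}{9} \left(-16561\right) = - \frac{16561}{9} \approx -1840.1$)
$\frac{-23211 + u{\left(-49,-80 \right)}}{H - 27740} = \frac{-23211 - 1}{- \frac{16561}{9} - 27740} = - \frac{23212}{- \frac{266221}{9}} = \left(-23212\right) \left(- \frac{9}{266221}\right) = \frac{208908}{266221}$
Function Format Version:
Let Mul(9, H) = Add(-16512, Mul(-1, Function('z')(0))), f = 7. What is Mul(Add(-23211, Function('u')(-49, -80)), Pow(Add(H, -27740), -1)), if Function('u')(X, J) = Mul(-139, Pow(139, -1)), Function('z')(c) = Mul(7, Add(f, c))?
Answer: Rational(208908, 266221) ≈ 0.78472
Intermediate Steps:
Function('z')(c) = Add(49, Mul(7, c)) (Function('z')(c) = Mul(7, Add(7, c)) = Add(49, Mul(7, c)))
Function('u')(X, J) = -1 (Function('u')(X, J) = Mul(-139, Rational(1, 139)) = -1)
H = Rational(-16561, 9) (H = Mul(Rational(1, 9), Add(-16512, Mul(-1, Add(49, Mul(7, 0))))) = Mul(Rational(1, 9), Add(-16512, Mul(-1, Add(49, 0)))) = Mul(Rational(1, 9), Add(-16512, Mul(-1, 49))) = Mul(Rational(1, 9), Add(-16512, -49)) = Mul(Rational(1, 9), -16561) = Rational(-16561, 9) ≈ -1840.1)
Mul(Add(-23211, Function('u')(-49, -80)), Pow(Add(H, -27740), -1)) = Mul(Add(-23211, -1), Pow(Add(Rational(-16561, 9), -27740), -1)) = Mul(-23212, Pow(Rational(-266221, 9), -1)) = Mul(-23212, Rational(-9, 266221)) = Rational(208908, 266221)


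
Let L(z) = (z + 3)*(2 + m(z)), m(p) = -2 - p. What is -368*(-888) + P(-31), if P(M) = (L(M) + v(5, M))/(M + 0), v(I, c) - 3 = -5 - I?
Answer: 10131179/31 ≈ 3.2681e+5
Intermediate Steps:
v(I, c) = -2 - I (v(I, c) = 3 + (-5 - I) = -2 - I)
L(z) = -z*(3 + z) (L(z) = (z + 3)*(2 + (-2 - z)) = (3 + z)*(-z) = -z*(3 + z))
P(M) = (-7 + M*(-3 - M))/M (P(M) = (M*(-3 - M) + (-2 - 1*5))/(M + 0) = (M*(-3 - M) + (-2 - 5))/M = (M*(-3 - M) - 7)/M = (-7 + M*(-3 - M))/M)
-368*(-888) + P(-31) = -368*(-888) + (-3 - 1*(-31) - 7/(-31)) = 326784 + (-3 + 31 - 7*(-1/31)) = 326784 + (-3 + 31 + 7/31) = 326784 + 875/31 = 10131179/31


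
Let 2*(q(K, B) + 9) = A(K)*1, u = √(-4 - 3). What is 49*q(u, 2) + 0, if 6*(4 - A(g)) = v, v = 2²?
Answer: -1078/3 ≈ -359.33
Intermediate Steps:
u = I*√7 (u = √(-7) = I*√7 ≈ 2.6458*I)
v = 4
A(g) = 10/3 (A(g) = 4 - ⅙*4 = 4 - ⅔ = 10/3)
q(K, B) = -22/3 (q(K, B) = -9 + ((10/3)*1)/2 = -9 + (½)*(10/3) = -9 + 5/3 = -22/3)
49*q(u, 2) + 0 = 49*(-22/3) + 0 = -1078/3 + 0 = -1078/3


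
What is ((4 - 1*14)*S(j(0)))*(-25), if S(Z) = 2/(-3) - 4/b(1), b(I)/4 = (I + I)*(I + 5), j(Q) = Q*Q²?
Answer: -375/2 ≈ -187.50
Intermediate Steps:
j(Q) = Q³
b(I) = 8*I*(5 + I) (b(I) = 4*((I + I)*(I + 5)) = 4*((2*I)*(5 + I)) = 4*(2*I*(5 + I)) = 8*I*(5 + I))
S(Z) = -¾ (S(Z) = 2/(-3) - 4*1/(8*(5 + 1)) = 2*(-⅓) - 4/(8*1*6) = -⅔ - 4/48 = -⅔ - 4*1/48 = -⅔ - 1/12 = -¾)
((4 - 1*14)*S(j(0)))*(-25) = ((4 - 1*14)*(-¾))*(-25) = ((4 - 14)*(-¾))*(-25) = -10*(-¾)*(-25) = (15/2)*(-25) = -375/2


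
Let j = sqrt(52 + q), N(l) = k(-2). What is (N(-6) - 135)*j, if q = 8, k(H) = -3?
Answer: -276*sqrt(15) ≈ -1068.9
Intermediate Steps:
N(l) = -3
j = 2*sqrt(15) (j = sqrt(52 + 8) = sqrt(60) = 2*sqrt(15) ≈ 7.7460)
(N(-6) - 135)*j = (-3 - 135)*(2*sqrt(15)) = -276*sqrt(15)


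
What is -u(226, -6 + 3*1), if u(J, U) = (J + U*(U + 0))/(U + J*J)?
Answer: -235/51073 ≈ -0.0046013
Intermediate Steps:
u(J, U) = (J + U²)/(U + J²) (u(J, U) = (J + U*U)/(U + J²) = (J + U²)/(U + J²))
-u(226, -6 + 3*1) = -(226 + (-6 + 3*1)²)/((-6 + 3*1) + 226²) = -(226 + (-6 + 3)²)/((-6 + 3) + 51076) = -(226 + (-3)²)/(-3 + 51076) = -(226 + 9)/51073 = -235/51073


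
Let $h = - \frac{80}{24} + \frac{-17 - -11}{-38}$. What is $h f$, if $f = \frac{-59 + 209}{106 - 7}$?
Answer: $- \frac{9050}{1881} \approx -4.8113$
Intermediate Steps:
$f = \frac{50}{33}$ ($f = \frac{150}{99} = 150 \cdot \frac{1}{99} = \frac{50}{33} \approx 1.5152$)
$h = - \frac{181}{57}$ ($h = \left(-80\right) \frac{1}{24} + \left(-17 + 11\right) \left(- \frac{1}{38}\right) = - \frac{10}{3} - - \frac{3}{19} = - \frac{10}{3} + \frac{3}{19} = - \frac{181}{57} \approx -3.1754$)
$h f = \left(- \frac{181}{57}\right) \frac{50}{33} = - \frac{9050}{1881}$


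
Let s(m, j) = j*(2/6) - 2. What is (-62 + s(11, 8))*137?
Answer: -25208/3 ≈ -8402.7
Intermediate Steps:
s(m, j) = -2 + j/3 (s(m, j) = j*(2*(⅙)) - 2 = j*(⅓) - 2 = j/3 - 2 = -2 + j/3)
(-62 + s(11, 8))*137 = (-62 + (-2 + (⅓)*8))*137 = (-62 + (-2 + 8/3))*137 = (-62 + ⅔)*137 = -184/3*137 = -25208/3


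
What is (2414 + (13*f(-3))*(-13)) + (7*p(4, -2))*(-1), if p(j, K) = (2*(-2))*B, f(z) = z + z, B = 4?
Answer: 3540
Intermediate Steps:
f(z) = 2*z
p(j, K) = -16 (p(j, K) = (2*(-2))*4 = -4*4 = -16)
(2414 + (13*f(-3))*(-13)) + (7*p(4, -2))*(-1) = (2414 + (13*(2*(-3)))*(-13)) + (7*(-16))*(-1) = (2414 + (13*(-6))*(-13)) - 112*(-1) = (2414 - 78*(-13)) + 112 = (2414 + 1014) + 112 = 3428 + 112 = 3540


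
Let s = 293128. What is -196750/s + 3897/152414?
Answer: -7211283671/11169202748 ≈ -0.64564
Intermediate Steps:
-196750/s + 3897/152414 = -196750/293128 + 3897/152414 = -196750*1/293128 + 3897*(1/152414) = -98375/146564 + 3897/152414 = -7211283671/11169202748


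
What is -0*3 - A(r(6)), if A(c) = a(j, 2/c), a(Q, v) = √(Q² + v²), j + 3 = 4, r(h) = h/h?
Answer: -√5 ≈ -2.2361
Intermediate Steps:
r(h) = 1
j = 1 (j = -3 + 4 = 1)
A(c) = √(1 + 4/c²) (A(c) = √(1² + (2/c)²) = √(1 + 4/c²))
-0*3 - A(r(6)) = -0*3 - √(1 + 4/1²) = -24*0 - √(1 + 4*1) = 0 - √(1 + 4) = 0 - √5 = -√5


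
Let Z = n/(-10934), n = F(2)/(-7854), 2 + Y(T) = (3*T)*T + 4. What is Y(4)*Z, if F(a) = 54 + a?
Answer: 100/3066987 ≈ 3.2605e-5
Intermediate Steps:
Y(T) = 2 + 3*T² (Y(T) = -2 + ((3*T)*T + 4) = -2 + (3*T² + 4) = -2 + (4 + 3*T²) = 2 + 3*T²)
n = -4/561 (n = (54 + 2)/(-7854) = 56*(-1/7854) = -4/561 ≈ -0.0071301)
Z = 2/3066987 (Z = -4/561/(-10934) = -4/561*(-1/10934) = 2/3066987 ≈ 6.5211e-7)
Y(4)*Z = (2 + 3*4²)*(2/3066987) = (2 + 3*16)*(2/3066987) = (2 + 48)*(2/3066987) = 50*(2/3066987) = 100/3066987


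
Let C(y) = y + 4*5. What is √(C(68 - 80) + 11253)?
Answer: √11261 ≈ 106.12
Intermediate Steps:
C(y) = 20 + y (C(y) = y + 20 = 20 + y)
√(C(68 - 80) + 11253) = √((20 + (68 - 80)) + 11253) = √((20 - 12) + 11253) = √(8 + 11253) = √11261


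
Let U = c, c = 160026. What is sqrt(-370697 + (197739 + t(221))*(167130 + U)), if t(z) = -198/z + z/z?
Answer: sqrt(3159581123092615)/221 ≈ 2.5434e+5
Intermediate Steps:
U = 160026
t(z) = 1 - 198/z (t(z) = -198/z + 1 = 1 - 198/z)
sqrt(-370697 + (197739 + t(221))*(167130 + U)) = sqrt(-370697 + (197739 + (-198 + 221)/221)*(167130 + 160026)) = sqrt(-370697 + (197739 + (1/221)*23)*327156) = sqrt(-370697 + (197739 + 23/221)*327156) = sqrt(-370697 + (43700342/221)*327156) = sqrt(-370697 + 14296829087352/221) = sqrt(14296747163315/221) = sqrt(3159581123092615)/221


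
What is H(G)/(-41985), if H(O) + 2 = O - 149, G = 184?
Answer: -11/13995 ≈ -0.00078600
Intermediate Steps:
H(O) = -151 + O (H(O) = -2 + (O - 149) = -2 + (-149 + O) = -151 + O)
H(G)/(-41985) = (-151 + 184)/(-41985) = 33*(-1/41985) = -11/13995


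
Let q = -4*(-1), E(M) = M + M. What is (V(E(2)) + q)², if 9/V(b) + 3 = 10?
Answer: 1369/49 ≈ 27.939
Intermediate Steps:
E(M) = 2*M
V(b) = 9/7 (V(b) = 9/(-3 + 10) = 9/7)
q = 4
(V(E(2)) + q)² = (9/7 + 4)² = (37/7)² = 1369/49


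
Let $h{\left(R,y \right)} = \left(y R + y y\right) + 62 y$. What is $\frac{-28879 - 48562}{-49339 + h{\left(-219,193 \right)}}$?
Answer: $\frac{77441}{42391} \approx 1.8268$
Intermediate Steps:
$h{\left(R,y \right)} = y^{2} + 62 y + R y$ ($h{\left(R,y \right)} = \left(R y + y^{2}\right) + 62 y = \left(y^{2} + R y\right) + 62 y = y^{2} + 62 y + R y$)
$\frac{-28879 - 48562}{-49339 + h{\left(-219,193 \right)}} = \frac{-28879 - 48562}{-49339 + 193 \left(62 - 219 + 193\right)} = - \frac{77441}{-49339 + 193 \cdot 36} = - \frac{77441}{-49339 + 6948} = - \frac{77441}{-42391} = \left(-77441\right) \left(- \frac{1}{42391}\right) = \frac{77441}{42391}$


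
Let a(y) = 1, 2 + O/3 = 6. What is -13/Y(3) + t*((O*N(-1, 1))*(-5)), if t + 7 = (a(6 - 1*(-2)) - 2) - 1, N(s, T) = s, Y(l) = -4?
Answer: -2147/4 ≈ -536.75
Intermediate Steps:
O = 12 (O = -6 + 3*6 = -6 + 18 = 12)
t = -9 (t = -7 + ((1 - 2) - 1) = -7 + (-1 - 1) = -7 - 2 = -9)
-13/Y(3) + t*((O*N(-1, 1))*(-5)) = -13/(-4) - 9*12*(-1)*(-5) = -13*(-¼) - (-108)*(-5) = 13/4 - 9*60 = 13/4 - 540 = -2147/4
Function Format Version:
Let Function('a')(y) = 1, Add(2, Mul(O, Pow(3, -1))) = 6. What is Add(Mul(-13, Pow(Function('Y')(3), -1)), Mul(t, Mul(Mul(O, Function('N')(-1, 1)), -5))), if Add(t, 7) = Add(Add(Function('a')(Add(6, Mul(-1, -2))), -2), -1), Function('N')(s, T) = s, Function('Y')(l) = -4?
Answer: Rational(-2147, 4) ≈ -536.75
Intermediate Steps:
O = 12 (O = Add(-6, Mul(3, 6)) = Add(-6, 18) = 12)
t = -9 (t = Add(-7, Add(Add(1, -2), -1)) = Add(-7, Add(-1, -1)) = Add(-7, -2) = -9)
Add(Mul(-13, Pow(Function('Y')(3), -1)), Mul(t, Mul(Mul(O, Function('N')(-1, 1)), -5))) = Add(Mul(-13, Pow(-4, -1)), Mul(-9, Mul(Mul(12, -1), -5))) = Add(Mul(-13, Rational(-1, 4)), Mul(-9, Mul(-12, -5))) = Add(Rational(13, 4), Mul(-9, 60)) = Add(Rational(13, 4), -540) = Rational(-2147, 4)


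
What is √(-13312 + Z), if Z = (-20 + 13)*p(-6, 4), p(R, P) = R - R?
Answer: 32*I*√13 ≈ 115.38*I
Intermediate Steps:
p(R, P) = 0
Z = 0 (Z = (-20 + 13)*0 = -7*0 = 0)
√(-13312 + Z) = √(-13312 + 0) = √(-13312) = 32*I*√13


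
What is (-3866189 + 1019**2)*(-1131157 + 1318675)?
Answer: -530268650904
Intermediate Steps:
(-3866189 + 1019**2)*(-1131157 + 1318675) = (-3866189 + 1038361)*187518 = -2827828*187518 = -530268650904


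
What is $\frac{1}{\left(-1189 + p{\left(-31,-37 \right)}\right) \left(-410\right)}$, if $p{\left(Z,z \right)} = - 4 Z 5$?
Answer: $\frac{1}{233290} \approx 4.2865 \cdot 10^{-6}$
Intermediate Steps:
$p{\left(Z,z \right)} = - 20 Z$
$\frac{1}{\left(-1189 + p{\left(-31,-37 \right)}\right) \left(-410\right)} = \frac{1}{\left(-1189 - -620\right) \left(-410\right)} = \frac{1}{\left(-1189 + 620\right) \left(-410\right)} = \frac{1}{\left(-569\right) \left(-410\right)} = \frac{1}{233290}$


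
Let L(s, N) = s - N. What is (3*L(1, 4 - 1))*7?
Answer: -42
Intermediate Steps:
(3*L(1, 4 - 1))*7 = (3*(1 - (4 - 1)))*7 = (3*(1 - 1*3))*7 = (3*(1 - 3))*7 = (3*(-2))*7 = -6*7 = -42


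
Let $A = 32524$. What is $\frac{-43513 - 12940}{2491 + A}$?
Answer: $- \frac{56453}{35015} \approx -1.6123$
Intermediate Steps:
$\frac{-43513 - 12940}{2491 + A} = \frac{-43513 - 12940}{2491 + 32524} = - \frac{56453}{35015}$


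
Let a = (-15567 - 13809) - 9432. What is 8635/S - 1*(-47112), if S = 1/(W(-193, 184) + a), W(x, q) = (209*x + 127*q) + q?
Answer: -479998443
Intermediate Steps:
W(x, q) = 128*q + 209*x (W(x, q) = (127*q + 209*x) + q = 128*q + 209*x)
a = -38808 (a = -29376 - 9432 = -38808)
S = -1/55593 (S = 1/((128*184 + 209*(-193)) - 38808) = 1/((23552 - 40337) - 38808) = 1/(-16785 - 38808) = 1/(-55593) = -1/55593 ≈ -1.7988e-5)
8635/S - 1*(-47112) = 8635/(-1/55593) - 1*(-47112) = 8635*(-55593) + 47112 = -480045555 + 47112 = -479998443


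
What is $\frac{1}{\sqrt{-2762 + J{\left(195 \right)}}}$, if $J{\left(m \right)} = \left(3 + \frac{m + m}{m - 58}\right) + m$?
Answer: $- \frac{i \sqrt{48070286}}{350878} \approx - 0.01976 i$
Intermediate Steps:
$J{\left(m \right)} = 3 + m + \frac{2 m}{-58 + m}$ ($J{\left(m \right)} = \left(3 + \frac{2 m}{-58 + m}\right) + m = 3 + m + \frac{2 m}{-58 + m}$)
$\frac{1}{\sqrt{-2762 + J{\left(195 \right)}}} = \frac{1}{\sqrt{-2762 + \frac{-174 + 195^{2} - 10335}{-58 + 195}}} = \frac{1}{\sqrt{-2762 + \frac{-174 + 38025 - 10335}{137}}} = \frac{1}{\sqrt{-2762 + \frac{1}{137} \cdot 27516}} = \frac{1}{\sqrt{-2762 + \frac{27516}{137}}} = \frac{1}{\sqrt{- \frac{350878}{137}}} = \frac{1}{\frac{1}{137} i \sqrt{48070286}} = - \frac{i \sqrt{48070286}}{350878}$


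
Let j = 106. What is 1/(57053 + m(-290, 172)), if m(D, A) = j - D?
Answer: 1/57449 ≈ 1.7407e-5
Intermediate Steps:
m(D, A) = 106 - D
1/(57053 + m(-290, 172)) = 1/(57053 + (106 - 1*(-290))) = 1/(57053 + (106 + 290)) = 1/(57053 + 396) = 1/57449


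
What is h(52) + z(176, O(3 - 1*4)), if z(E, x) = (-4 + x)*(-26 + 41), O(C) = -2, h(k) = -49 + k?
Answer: -87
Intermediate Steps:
z(E, x) = -60 + 15*x (z(E, x) = (-4 + x)*15 = -60 + 15*x)
h(52) + z(176, O(3 - 1*4)) = (-49 + 52) + (-60 + 15*(-2)) = 3 + (-60 - 30) = 3 - 90 = -87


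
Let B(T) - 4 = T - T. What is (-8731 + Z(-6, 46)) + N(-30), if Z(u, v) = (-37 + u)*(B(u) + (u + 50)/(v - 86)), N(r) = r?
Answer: -88857/10 ≈ -8885.7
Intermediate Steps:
B(T) = 4 (B(T) = 4 + (T - T) = 4 + 0 = 4)
Z(u, v) = (-37 + u)*(4 + (50 + u)/(-86 + v)) (Z(u, v) = (-37 + u)*(4 + (u + 50)/(v - 86)) = (-37 + u)*(4 + (50 + u)/(-86 + v)))
(-8731 + Z(-6, 46)) + N(-30) = (-8731 + (10878 + (-6)² - 331*(-6) - 148*46 + 4*(-6)*46)/(-86 + 46)) - 30 = (-8731 + (10878 + 36 + 1986 - 6808 - 1104)/(-40)) - 30 = (-8731 - 1/40*4988) - 30 = (-8731 - 1247/10) - 30 = -88557/10 - 30 = -88857/10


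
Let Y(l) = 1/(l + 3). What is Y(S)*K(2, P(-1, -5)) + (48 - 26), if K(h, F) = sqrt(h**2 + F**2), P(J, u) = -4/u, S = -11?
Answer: 22 - sqrt(29)/20 ≈ 21.731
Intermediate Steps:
Y(l) = 1/(3 + l)
K(h, F) = sqrt(F**2 + h**2)
Y(S)*K(2, P(-1, -5)) + (48 - 26) = sqrt((-4/(-5))**2 + 2**2)/(3 - 11) + (48 - 26) = sqrt((-4*(-1/5))**2 + 4)/(-8) + 22 = -sqrt((4/5)**2 + 4)/8 + 22 = -sqrt(16/25 + 4)/8 + 22 = -sqrt(29)/20 + 22 = 22 - sqrt(29)/20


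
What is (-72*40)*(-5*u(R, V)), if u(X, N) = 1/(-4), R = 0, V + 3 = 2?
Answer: -3600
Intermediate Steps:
V = -1 (V = -3 + 2 = -1)
u(X, N) = -¼
(-72*40)*(-5*u(R, V)) = (-72*40)*(-5*(-¼)) = -2880*5/4 = -3600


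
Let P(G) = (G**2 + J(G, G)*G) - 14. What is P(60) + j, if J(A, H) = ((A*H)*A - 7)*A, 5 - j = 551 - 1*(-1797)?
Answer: 777576043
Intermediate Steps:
j = -2343 (j = 5 - (551 - 1*(-1797)) = 5 - (551 + 1797) = 5 - 1*2348 = 5 - 2348 = -2343)
J(A, H) = A*(-7 + H*A**2) (J(A, H) = (H*A**2 - 7)*A = (-7 + H*A**2)*A = A*(-7 + H*A**2))
P(G) = -14 + G**2 + G**2*(-7 + G**3) (P(G) = (G**2 + (G*(-7 + G*G**2))*G) - 14 = (G**2 + (G*(-7 + G**3))*G) - 14 = (G**2 + G**2*(-7 + G**3)) - 14 = -14 + G**2 + G**2*(-7 + G**3))
P(60) + j = (-14 + 60**5 - 6*60**2) - 2343 = (-14 + 777600000 - 6*3600) - 2343 = (-14 + 777600000 - 21600) - 2343 = 777578386 - 2343 = 777576043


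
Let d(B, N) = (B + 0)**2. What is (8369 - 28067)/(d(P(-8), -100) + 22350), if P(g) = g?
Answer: -1407/1601 ≈ -0.87883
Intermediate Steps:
d(B, N) = B**2
(8369 - 28067)/(d(P(-8), -100) + 22350) = (8369 - 28067)/((-8)**2 + 22350) = -19698/(64 + 22350) = -19698/22414 = -19698*1/22414 = -1407/1601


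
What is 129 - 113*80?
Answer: -8911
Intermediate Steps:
129 - 113*80 = 129 - 9040 = -8911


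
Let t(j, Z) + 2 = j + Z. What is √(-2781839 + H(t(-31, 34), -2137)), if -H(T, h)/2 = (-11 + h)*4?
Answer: I*√2764655 ≈ 1662.7*I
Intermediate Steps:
t(j, Z) = -2 + Z + j (t(j, Z) = -2 + (j + Z) = -2 + (Z + j) = -2 + Z + j)
H(T, h) = 88 - 8*h (H(T, h) = -2*(-11 + h)*4 = -2*(-44 + 4*h) = 88 - 8*h)
√(-2781839 + H(t(-31, 34), -2137)) = √(-2781839 + (88 - 8*(-2137))) = √(-2781839 + (88 + 17096)) = √(-2781839 + 17184) = √(-2764655) = I*√2764655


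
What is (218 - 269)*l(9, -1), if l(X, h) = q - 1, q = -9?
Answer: 510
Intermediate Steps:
l(X, h) = -10 (l(X, h) = -9 - 1 = -10)
(218 - 269)*l(9, -1) = (218 - 269)*(-10) = -51*(-10) = 510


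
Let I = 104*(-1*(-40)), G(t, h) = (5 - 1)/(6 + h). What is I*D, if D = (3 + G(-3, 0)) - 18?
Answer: -178880/3 ≈ -59627.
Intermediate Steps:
G(t, h) = 4/(6 + h)
I = 4160 (I = 104*40 = 4160)
D = -43/3 (D = (3 + 4/(6 + 0)) - 18 = (3 + 4/6) - 18 = (3 + 4*(⅙)) - 18 = (3 + ⅔) - 18 = 11/3 - 18 = -43/3 ≈ -14.333)
I*D = 4160*(-43/3) = -178880/3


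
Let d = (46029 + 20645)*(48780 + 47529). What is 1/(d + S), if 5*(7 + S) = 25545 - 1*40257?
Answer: 5/32106516583 ≈ 1.5573e-10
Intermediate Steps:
d = 6421306266 (d = 66674*96309 = 6421306266)
S = -14747/5 (S = -7 + (25545 - 1*40257)/5 = -7 + (25545 - 40257)/5 = -7 + (⅕)*(-14712) = -7 - 14712/5 = -14747/5 ≈ -2949.4)
1/(d + S) = 1/(6421306266 - 14747/5) = 1/(32106516583/5) = 5/32106516583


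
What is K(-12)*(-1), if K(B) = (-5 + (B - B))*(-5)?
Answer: -25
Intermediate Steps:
K(B) = 25 (K(B) = (-5 + 0)*(-5) = -5*(-5) = 25)
K(-12)*(-1) = 25*(-1) = -25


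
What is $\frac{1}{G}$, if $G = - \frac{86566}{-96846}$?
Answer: $\frac{48423}{43283} \approx 1.1188$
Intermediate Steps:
$G = \frac{43283}{48423}$ ($G = \left(-86566\right) \left(- \frac{1}{96846}\right) = \frac{43283}{48423} \approx 0.89385$)
$\frac{1}{G} = \frac{1}{\frac{43283}{48423}} = \frac{48423}{43283}$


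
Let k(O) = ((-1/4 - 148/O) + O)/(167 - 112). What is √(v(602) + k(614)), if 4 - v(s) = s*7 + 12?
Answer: I*√4802102290535/33770 ≈ 64.891*I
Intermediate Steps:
k(O) = -1/220 - 148/(55*O) + O/55 (k(O) = ((-1*¼ - 148/O) + O)/55 = ((-¼ - 148/O) + O)*(1/55) = (-¼ + O - 148/O)*(1/55) = -1/220 - 148/(55*O) + O/55)
v(s) = -8 - 7*s (v(s) = 4 - (s*7 + 12) = 4 - (7*s + 12) = 4 - (12 + 7*s) = 4 + (-12 - 7*s) = -8 - 7*s)
√(v(602) + k(614)) = √((-8 - 7*602) + (1/220)*(-592 + 614*(-1 + 4*614))/614) = √((-8 - 4214) + (1/220)*(1/614)*(-592 + 614*(-1 + 2456))) = √(-4222 + (1/220)*(1/614)*(-592 + 614*2455)) = √(-4222 + (1/220)*(1/614)*(-592 + 1507370)) = √(-4222 + (1/220)*(1/614)*1506778) = √(-4222 + 753389/67540) = √(-284400491/67540) = I*√4802102290535/33770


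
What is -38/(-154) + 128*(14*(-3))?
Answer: -413933/77 ≈ -5375.8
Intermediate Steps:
-38/(-154) + 128*(14*(-3)) = -38*(-1/154) + 128*(-42) = 19/77 - 5376 = -413933/77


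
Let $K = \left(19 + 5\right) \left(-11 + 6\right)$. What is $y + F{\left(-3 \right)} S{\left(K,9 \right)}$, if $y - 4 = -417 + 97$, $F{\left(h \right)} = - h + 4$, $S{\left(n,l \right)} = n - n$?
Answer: $-316$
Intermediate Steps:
$K = -120$ ($K = 24 \left(-5\right) = -120$)
$S{\left(n,l \right)} = 0$
$F{\left(h \right)} = 4 - h$
$y = -316$ ($y = 4 + \left(-417 + 97\right) = 4 - 320 = -316$)
$y + F{\left(-3 \right)} S{\left(K,9 \right)} = -316 + \left(4 - -3\right) 0 = -316 + \left(4 + 3\right) 0 = -316 + 7 \cdot 0 = -316 + 0 = -316$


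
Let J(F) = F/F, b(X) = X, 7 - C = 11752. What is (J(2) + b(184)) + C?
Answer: -11560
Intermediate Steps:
C = -11745 (C = 7 - 1*11752 = 7 - 11752 = -11745)
J(F) = 1
(J(2) + b(184)) + C = (1 + 184) - 11745 = 185 - 11745 = -11560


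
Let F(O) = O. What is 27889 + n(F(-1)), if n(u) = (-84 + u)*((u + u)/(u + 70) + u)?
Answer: 1930376/69 ≈ 27976.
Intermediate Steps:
n(u) = (-84 + u)*(u + 2*u/(70 + u)) (n(u) = (-84 + u)*((2*u)/(70 + u) + u) = (-84 + u)*(2*u/(70 + u) + u) = (-84 + u)*(u + 2*u/(70 + u)))
27889 + n(F(-1)) = 27889 - (-6048 + (-1)² - 12*(-1))/(70 - 1) = 27889 - 1*(-6048 + 1 + 12)/69 = 27889 - 1*1/69*(-6035) = 27889 + 6035/69 = 1930376/69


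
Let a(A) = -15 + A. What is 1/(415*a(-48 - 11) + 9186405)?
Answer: 1/9155695 ≈ 1.0922e-7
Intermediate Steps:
1/(415*a(-48 - 11) + 9186405) = 1/(415*(-15 + (-48 - 11)) + 9186405) = 1/(415*(-15 - 59) + 9186405) = 1/(415*(-74) + 9186405) = 1/(-30710 + 9186405) = 1/9155695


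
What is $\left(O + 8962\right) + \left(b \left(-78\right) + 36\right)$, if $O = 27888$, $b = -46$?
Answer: $40474$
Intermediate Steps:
$\left(O + 8962\right) + \left(b \left(-78\right) + 36\right) = \left(27888 + 8962\right) + \left(\left(-46\right) \left(-78\right) + 36\right) = 36850 + \left(3588 + 36\right) = 36850 + 3624 = 40474$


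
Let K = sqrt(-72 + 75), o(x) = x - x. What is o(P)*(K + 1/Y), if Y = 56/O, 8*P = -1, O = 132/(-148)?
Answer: 0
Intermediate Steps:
O = -33/37 (O = 132*(-1/148) = -33/37 ≈ -0.89189)
P = -1/8 (P = (1/8)*(-1) = -1/8 ≈ -0.12500)
o(x) = 0
K = sqrt(3) ≈ 1.7320
Y = -2072/33 (Y = 56/(-33/37) = 56*(-37/33) = -2072/33 ≈ -62.788)
o(P)*(K + 1/Y) = 0*(sqrt(3) + 1/(-2072/33)) = 0*(sqrt(3) - 33/2072) = 0*(-33/2072 + sqrt(3)) = 0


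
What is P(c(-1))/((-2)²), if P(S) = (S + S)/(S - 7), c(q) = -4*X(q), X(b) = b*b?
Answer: 2/11 ≈ 0.18182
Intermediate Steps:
X(b) = b²
c(q) = -4*q²
P(S) = 2*S/(-7 + S) (P(S) = (2*S)/(-7 + S) = 2*S/(-7 + S))
P(c(-1))/((-2)²) = (2*(-4*(-1)²)/(-7 - 4*(-1)²))/((-2)²) = (2*(-4*1)/(-7 - 4*1))/4 = (2*(-4)/(-7 - 4))*(¼) = (2*(-4)/(-11))*(¼) = (2*(-4)*(-1/11))*(¼) = (8/11)*(¼) = 2/11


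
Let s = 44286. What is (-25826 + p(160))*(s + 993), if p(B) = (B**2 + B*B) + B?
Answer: 1156153986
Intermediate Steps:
p(B) = B + 2*B**2 (p(B) = (B**2 + B**2) + B = 2*B**2 + B = B + 2*B**2)
(-25826 + p(160))*(s + 993) = (-25826 + 160*(1 + 2*160))*(44286 + 993) = (-25826 + 160*(1 + 320))*45279 = (-25826 + 160*321)*45279 = (-25826 + 51360)*45279 = 25534*45279 = 1156153986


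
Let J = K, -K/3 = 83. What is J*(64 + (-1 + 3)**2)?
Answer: -16932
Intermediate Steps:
K = -249 (K = -3*83 = -249)
J = -249
J*(64 + (-1 + 3)**2) = -249*(64 + (-1 + 3)**2) = -249*(64 + 2**2) = -249*(64 + 4) = -249*68 = -16932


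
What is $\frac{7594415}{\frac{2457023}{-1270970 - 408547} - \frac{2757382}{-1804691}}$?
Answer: $\frac{3288391691687947215}{28128949943} \approx 1.169 \cdot 10^{8}$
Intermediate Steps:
$\frac{7594415}{\frac{2457023}{-1270970 - 408547} - \frac{2757382}{-1804691}} = \frac{7594415}{\frac{2457023}{-1679517} - - \frac{2757382}{1804691}} = \frac{7594415}{2457023 \left(- \frac{1}{1679517}\right) + \frac{2757382}{1804691}} = \frac{7594415}{- \frac{2457023}{1679517} + \frac{2757382}{1804691}} = \frac{7594415}{\frac{28128949943}{433001316321}} = 7594415 \cdot \frac{433001316321}{28128949943} = \frac{3288391691687947215}{28128949943}$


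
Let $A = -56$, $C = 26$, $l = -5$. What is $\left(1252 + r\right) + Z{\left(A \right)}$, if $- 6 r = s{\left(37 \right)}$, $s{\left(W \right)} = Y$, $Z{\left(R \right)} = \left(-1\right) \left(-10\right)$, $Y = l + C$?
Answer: $\frac{2517}{2} \approx 1258.5$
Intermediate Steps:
$Y = 21$ ($Y = -5 + 26 = 21$)
$Z{\left(R \right)} = 10$
$s{\left(W \right)} = 21$
$r = - \frac{7}{2}$ ($r = \left(- \frac{1}{6}\right) 21 = - \frac{7}{2} \approx -3.5$)
$\left(1252 + r\right) + Z{\left(A \right)} = \left(1252 - \frac{7}{2}\right) + 10 = \frac{2497}{2} + 10 = \frac{2517}{2}$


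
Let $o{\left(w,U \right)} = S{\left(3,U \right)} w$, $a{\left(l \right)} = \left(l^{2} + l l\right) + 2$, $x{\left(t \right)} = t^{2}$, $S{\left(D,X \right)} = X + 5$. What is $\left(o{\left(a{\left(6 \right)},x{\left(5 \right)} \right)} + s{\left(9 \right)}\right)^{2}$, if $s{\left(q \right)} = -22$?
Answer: $4831204$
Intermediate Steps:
$S{\left(D,X \right)} = 5 + X$
$a{\left(l \right)} = 2 + 2 l^{2}$ ($a{\left(l \right)} = \left(l^{2} + l^{2}\right) + 2 = 2 l^{2} + 2 = 2 + 2 l^{2}$)
$o{\left(w,U \right)} = w \left(5 + U\right)$ ($o{\left(w,U \right)} = \left(5 + U\right) w = w \left(5 + U\right)$)
$\left(o{\left(a{\left(6 \right)},x{\left(5 \right)} \right)} + s{\left(9 \right)}\right)^{2} = \left(\left(2 + 2 \cdot 6^{2}\right) \left(5 + 5^{2}\right) - 22\right)^{2} = \left(\left(2 + 2 \cdot 36\right) \left(5 + 25\right) - 22\right)^{2} = \left(\left(2 + 72\right) 30 - 22\right)^{2} = \left(74 \cdot 30 - 22\right)^{2} = \left(2220 - 22\right)^{2} = 2198^{2} = 4831204$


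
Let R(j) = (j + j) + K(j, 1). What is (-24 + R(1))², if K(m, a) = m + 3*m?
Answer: 324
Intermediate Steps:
K(m, a) = 4*m
R(j) = 6*j (R(j) = (j + j) + 4*j = 2*j + 4*j = 6*j)
(-24 + R(1))² = (-24 + 6*1)² = (-24 + 6)² = (-18)² = 324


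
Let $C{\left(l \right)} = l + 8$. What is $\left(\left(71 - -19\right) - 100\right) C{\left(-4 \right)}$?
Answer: $-40$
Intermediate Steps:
$C{\left(l \right)} = 8 + l$
$\left(\left(71 - -19\right) - 100\right) C{\left(-4 \right)} = \left(\left(71 - -19\right) - 100\right) \left(8 - 4\right) = \left(\left(71 + 19\right) - 100\right) 4 = \left(90 - 100\right) 4 = \left(-10\right) 4 = -40$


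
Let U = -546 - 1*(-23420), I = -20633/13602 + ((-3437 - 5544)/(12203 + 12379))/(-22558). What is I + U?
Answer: 9584321812236939/419032851284 ≈ 22872.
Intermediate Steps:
I = -635628033277/419032851284 (I = -20633*1/13602 - 8981/24582*(-1/22558) = -20633/13602 - 8981*1/24582*(-1/22558) = -20633/13602 - 8981/24582*(-1/22558) = -20633/13602 + 8981/554520756 = -635628033277/419032851284 ≈ -1.5169)
U = 22874 (U = -546 + 23420 = 22874)
I + U = -635628033277/419032851284 + 22874 = 9584321812236939/419032851284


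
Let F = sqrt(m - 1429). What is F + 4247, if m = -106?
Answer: 4247 + I*sqrt(1535) ≈ 4247.0 + 39.179*I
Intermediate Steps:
F = I*sqrt(1535) (F = sqrt(-106 - 1429) = sqrt(-1535) = I*sqrt(1535) ≈ 39.179*I)
F + 4247 = I*sqrt(1535) + 4247 = 4247 + I*sqrt(1535)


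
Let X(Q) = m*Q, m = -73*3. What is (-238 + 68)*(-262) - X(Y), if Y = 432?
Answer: 139148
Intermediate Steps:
m = -219
X(Q) = -219*Q
(-238 + 68)*(-262) - X(Y) = (-238 + 68)*(-262) - (-219)*432 = -170*(-262) - 1*(-94608) = 44540 + 94608 = 139148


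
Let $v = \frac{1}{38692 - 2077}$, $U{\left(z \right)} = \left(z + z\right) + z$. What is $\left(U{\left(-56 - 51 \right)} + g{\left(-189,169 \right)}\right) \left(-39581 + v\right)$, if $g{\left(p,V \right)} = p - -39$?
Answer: $\frac{227533555298}{12205} \approx 1.8643 \cdot 10^{7}$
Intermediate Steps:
$U{\left(z \right)} = 3 z$ ($U{\left(z \right)} = 2 z + z = 3 z$)
$g{\left(p,V \right)} = 39 + p$ ($g{\left(p,V \right)} = p + 39 = 39 + p$)
$v = \frac{1}{36615} \approx 2.7311 \cdot 10^{-5}$
$\left(U{\left(-56 - 51 \right)} + g{\left(-189,169 \right)}\right) \left(-39581 + v\right) = \left(3 \left(-56 - 51\right) + \left(39 - 189\right)\right) \left(-39581 + \frac{1}{36615}\right) = \left(3 \left(-56 - 51\right) - 150\right) \left(- \frac{1449258314}{36615}\right) = \left(3 \left(-107\right) - 150\right) \left(- \frac{1449258314}{36615}\right) = \left(-321 - 150\right) \left(- \frac{1449258314}{36615}\right) = \left(-471\right) \left(- \frac{1449258314}{36615}\right) = \frac{227533555298}{12205}$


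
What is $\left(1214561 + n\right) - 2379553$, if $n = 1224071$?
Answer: $59079$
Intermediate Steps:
$\left(1214561 + n\right) - 2379553 = \left(1214561 + 1224071\right) - 2379553 = 2438632 - 2379553 = 59079$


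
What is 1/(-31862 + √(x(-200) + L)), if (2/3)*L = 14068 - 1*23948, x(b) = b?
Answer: -15931/507601032 - I*√3755/507601032 ≈ -3.1385e-5 - 1.2072e-7*I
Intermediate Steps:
L = -14820 (L = 3*(14068 - 1*23948)/2 = 3*(14068 - 23948)/2 = (3/2)*(-9880) = -14820)
1/(-31862 + √(x(-200) + L)) = 1/(-31862 + √(-200 - 14820)) = 1/(-31862 + √(-15020)) = 1/(-31862 + 2*I*√3755)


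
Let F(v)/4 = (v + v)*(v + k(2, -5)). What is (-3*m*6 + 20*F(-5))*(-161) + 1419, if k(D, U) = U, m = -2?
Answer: -1292377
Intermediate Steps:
F(v) = 8*v*(-5 + v) (F(v) = 4*((v + v)*(v - 5)) = 4*((2*v)*(-5 + v)) = 4*(2*v*(-5 + v)) = 8*v*(-5 + v))
(-3*m*6 + 20*F(-5))*(-161) + 1419 = (-3*(-2)*6 + 20*(8*(-5)*(-5 - 5)))*(-161) + 1419 = (6*6 + 20*(8*(-5)*(-10)))*(-161) + 1419 = (36 + 20*400)*(-161) + 1419 = (36 + 8000)*(-161) + 1419 = 8036*(-161) + 1419 = -1293796 + 1419 = -1292377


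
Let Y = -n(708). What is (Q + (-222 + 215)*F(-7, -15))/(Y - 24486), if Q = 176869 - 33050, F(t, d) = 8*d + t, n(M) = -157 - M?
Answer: -144708/23621 ≈ -6.1262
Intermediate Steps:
F(t, d) = t + 8*d
Q = 143819
Y = 865 (Y = -(-157 - 1*708) = -(-157 - 708) = -1*(-865) = 865)
(Q + (-222 + 215)*F(-7, -15))/(Y - 24486) = (143819 + (-222 + 215)*(-7 + 8*(-15)))/(865 - 24486) = (143819 - 7*(-7 - 120))/(-23621) = (143819 - 7*(-127))*(-1/23621) = (143819 + 889)*(-1/23621) = 144708*(-1/23621) = -144708/23621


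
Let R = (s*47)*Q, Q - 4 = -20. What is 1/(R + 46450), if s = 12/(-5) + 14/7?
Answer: 5/233754 ≈ 2.1390e-5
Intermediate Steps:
Q = -16 (Q = 4 - 20 = -16)
s = -2/5 (s = 12*(-1/5) + 14*(1/7) = -12/5 + 2 = -2/5 ≈ -0.40000)
R = 1504/5 (R = -2/5*47*(-16) = -94/5*(-16) = 1504/5 ≈ 300.80)
1/(R + 46450) = 1/(1504/5 + 46450) = 1/(233754/5) = 5/233754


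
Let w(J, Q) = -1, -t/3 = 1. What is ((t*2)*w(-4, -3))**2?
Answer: 36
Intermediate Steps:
t = -3 (t = -3*1 = -3)
((t*2)*w(-4, -3))**2 = (-3*2*(-1))**2 = (-6*(-1))**2 = 6**2 = 36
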